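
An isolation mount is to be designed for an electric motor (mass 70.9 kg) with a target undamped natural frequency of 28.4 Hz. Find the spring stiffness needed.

ω_n = 2πf_n = 2π × 28.4 = 178.4 rad/s.
k = m·ω_n² = 70.9 × 178.4² = 70.9 × 31840 = 2258000 N/m.

2260000 N/m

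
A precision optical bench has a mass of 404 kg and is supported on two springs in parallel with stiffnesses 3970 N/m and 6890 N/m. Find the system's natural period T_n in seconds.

Parallel springs add: k_eq = 3970 + 6890 = 10860 N/m.
ω_n = √(k_eq/m) = √(10860/404) = √26.88 = 5.185 rad/s.
T_n = 2π/ω_n = 6.283/5.185 = 1.212 s.

1.21 s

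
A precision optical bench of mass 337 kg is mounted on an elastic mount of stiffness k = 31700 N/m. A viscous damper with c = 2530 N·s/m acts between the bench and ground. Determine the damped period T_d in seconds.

ω_n = √(k/m) = √(31700/337) = 9.699 rad/s.
Critical damping c_c = 2√(k·m) = 2√(31700 × 337) = 6537 N·s/m, so ζ = c/c_c = 2530/6537 = 0.3870.
ω_d = ω_n√(1 − ζ²) = 9.699 × √(1 − 0.150) = 8.943 rad/s.
T_d = 2π/ω_d = 0.7026 s.

0.703 s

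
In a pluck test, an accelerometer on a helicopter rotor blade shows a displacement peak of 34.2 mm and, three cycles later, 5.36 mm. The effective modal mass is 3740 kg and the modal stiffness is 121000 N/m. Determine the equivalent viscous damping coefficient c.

4160 N·s/m

Logarithmic decrement δ = (1/n)·ln(x₀/x_n) = (1/3)·ln(34.2/5.36) = (1/3)·ln(6.381) = 0.6178.
ζ = δ/√(4π² + δ²) = 0.6178/√(39.48 + 0.382) = 0.6178/6.313 = 0.09785.
c = ζ · 2√(km) = 0.09785 × 2√(121000 × 3740) = 0.09785 × 42550 = 4163 N·s/m.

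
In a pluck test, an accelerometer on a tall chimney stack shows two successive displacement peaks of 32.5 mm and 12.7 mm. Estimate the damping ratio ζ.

0.148

Logarithmic decrement δ = (1/n)·ln(x₀/x_n) = (1/1)·ln(32.5/12.7) = (1/1)·ln(2.559) = 0.9396.
ζ = δ/√(4π² + δ²) = 0.9396/√(39.48 + 0.883) = 0.9396/6.353 = 0.1479.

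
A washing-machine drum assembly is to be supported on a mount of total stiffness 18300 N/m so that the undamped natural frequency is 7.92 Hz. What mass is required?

ω_n = 2πf_n = 2π × 7.92 = 49.76 rad/s.
m = k/ω_n² = 18300/49.76² = 18300/2476 = 7.390 kg.

7.39 kg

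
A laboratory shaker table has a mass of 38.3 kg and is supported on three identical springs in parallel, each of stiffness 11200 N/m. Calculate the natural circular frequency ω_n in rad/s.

29.6 rad/s

Parallel springs add: k_eq = 3 × 11200 = 33600 N/m.
ω_n = √(k_eq/m) = √(33600/38.3) = √877.3 = 29.62 rad/s.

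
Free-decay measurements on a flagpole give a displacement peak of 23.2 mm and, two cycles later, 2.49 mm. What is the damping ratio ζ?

0.175

Logarithmic decrement δ = (1/n)·ln(x₀/x_n) = (1/2)·ln(23.2/2.49) = (1/2)·ln(9.317) = 1.116.
ζ = δ/√(4π² + δ²) = 1.116/√(39.48 + 1.25) = 1.116/6.382 = 0.1749.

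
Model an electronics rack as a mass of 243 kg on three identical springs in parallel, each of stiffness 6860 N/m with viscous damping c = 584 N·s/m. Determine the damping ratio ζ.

Parallel springs add: k_eq = 3 × 6860 = 20580 N/m.
ω_n = √(k_eq/m) = √(20580/243) = 9.203 rad/s.
Critical damping c_c = 2√(k_eq·m) = 2√(20580 × 243) = 4473 N·s/m, so ζ = c/c_c = 584/4473 = 0.1306.

0.131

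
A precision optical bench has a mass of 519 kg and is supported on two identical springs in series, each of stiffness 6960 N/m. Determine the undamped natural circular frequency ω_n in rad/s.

2.59 rad/s

Series springs: 1/k_eq = 2/6960, so k_eq = 6960/2 = 3480 N/m.
ω_n = √(k_eq/m) = √(3480/519) = √6.705 = 2.589 rad/s.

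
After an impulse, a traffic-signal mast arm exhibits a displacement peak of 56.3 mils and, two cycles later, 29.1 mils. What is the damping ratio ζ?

0.0524

Logarithmic decrement δ = (1/n)·ln(x₀/x_n) = (1/2)·ln(56.3/29.1) = (1/2)·ln(1.935) = 0.3300.
ζ = δ/√(4π² + δ²) = 0.3300/√(39.48 + 0.109) = 0.3300/6.292 = 0.05245.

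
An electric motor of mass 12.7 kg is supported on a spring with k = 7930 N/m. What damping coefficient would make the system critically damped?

c_c = 2√(k·m) = 2√(7930 × 12.7) = 2 × 317.3 = 634.7 N·s/m.

635 N·s/m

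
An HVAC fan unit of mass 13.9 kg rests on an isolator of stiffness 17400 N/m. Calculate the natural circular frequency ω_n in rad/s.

ω_n = √(k/m) = √(17400/13.9) = √1252 = 35.38 rad/s.

35.4 rad/s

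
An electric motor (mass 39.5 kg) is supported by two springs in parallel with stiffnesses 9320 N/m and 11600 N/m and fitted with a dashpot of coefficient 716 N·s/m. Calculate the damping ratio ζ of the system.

Parallel springs add: k_eq = 9320 + 11600 = 20920 N/m.
ω_n = √(k_eq/m) = √(20920/39.5) = 23.01 rad/s.
Critical damping c_c = 2√(k_eq·m) = 2√(20920 × 39.5) = 1818 N·s/m, so ζ = c/c_c = 716/1818 = 0.3938.

0.394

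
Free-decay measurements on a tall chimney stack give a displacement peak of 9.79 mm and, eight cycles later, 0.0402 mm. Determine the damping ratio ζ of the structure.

0.109

Logarithmic decrement δ = (1/n)·ln(x₀/x_n) = (1/8)·ln(9.79/0.0402) = (1/8)·ln(243.5) = 0.6869.
ζ = δ/√(4π² + δ²) = 0.6869/√(39.48 + 0.472) = 0.6869/6.321 = 0.1087.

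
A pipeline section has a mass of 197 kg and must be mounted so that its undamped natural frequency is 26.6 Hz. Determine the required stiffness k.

5500000 N/m

ω_n = 2πf_n = 2π × 26.6 = 167.1 rad/s.
k = m·ω_n² = 197 × 167.1² = 197 × 27930 = 5503000 N/m.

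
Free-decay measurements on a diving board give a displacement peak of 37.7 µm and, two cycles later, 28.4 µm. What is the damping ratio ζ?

0.0225

Logarithmic decrement δ = (1/n)·ln(x₀/x_n) = (1/2)·ln(37.7/28.4) = (1/2)·ln(1.327) = 0.1416.
ζ = δ/√(4π² + δ²) = 0.1416/√(39.48 + 0.0201) = 0.1416/6.285 = 0.02254.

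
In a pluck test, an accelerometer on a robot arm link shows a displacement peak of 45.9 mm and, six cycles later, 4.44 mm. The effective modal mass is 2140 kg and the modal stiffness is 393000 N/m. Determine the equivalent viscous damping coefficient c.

Logarithmic decrement δ = (1/n)·ln(x₀/x_n) = (1/6)·ln(45.9/4.44) = (1/6)·ln(10.34) = 0.3893.
ζ = δ/√(4π² + δ²) = 0.3893/√(39.48 + 0.152) = 0.3893/6.295 = 0.06184.
c = ζ · 2√(km) = 0.06184 × 2√(393000 × 2140) = 0.06184 × 58000 = 3587 N·s/m.

3590 N·s/m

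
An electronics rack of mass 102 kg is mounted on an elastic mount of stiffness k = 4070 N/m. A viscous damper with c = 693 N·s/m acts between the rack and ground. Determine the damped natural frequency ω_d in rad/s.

5.33 rad/s

ω_n = √(k/m) = √(4070/102) = 6.317 rad/s.
Critical damping c_c = 2√(k·m) = 2√(4070 × 102) = 1289 N·s/m, so ζ = c/c_c = 693/1289 = 0.5378.
ω_d = ω_n√(1 − ζ²) = 6.317 × √(1 − 0.289) = 5.326 rad/s.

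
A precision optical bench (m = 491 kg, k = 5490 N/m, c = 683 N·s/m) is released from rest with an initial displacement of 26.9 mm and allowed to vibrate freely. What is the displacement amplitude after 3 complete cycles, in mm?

0.489 mm

ζ = c/(2√(km)) = 683/(2√(5490 × 491)) = 683/3284 = 0.2080.
Logarithmic decrement δ = 2πζ/√(1 − ζ²) = 2π × 0.2080/√(1 − 0.0433) = 1.336.
After n cycles, x_n/x₀ = e^(−nδ), so x_3 = 26.9 × e^(−3 × 1.336) = 26.9 × 0.01816 = 0.4886 mm.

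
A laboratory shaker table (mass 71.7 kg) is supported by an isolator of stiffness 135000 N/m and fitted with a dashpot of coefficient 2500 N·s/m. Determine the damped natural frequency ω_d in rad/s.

ω_n = √(k/m) = √(135000/71.7) = 43.39 rad/s.
Critical damping c_c = 2√(k·m) = 2√(135000 × 71.7) = 6222 N·s/m, so ζ = c/c_c = 2500/6222 = 0.4018.
ω_d = ω_n√(1 − ζ²) = 43.39 × √(1 − 0.161) = 39.74 rad/s.

39.7 rad/s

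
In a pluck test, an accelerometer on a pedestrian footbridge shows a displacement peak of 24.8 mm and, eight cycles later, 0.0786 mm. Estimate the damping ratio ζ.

Logarithmic decrement δ = (1/n)·ln(x₀/x_n) = (1/8)·ln(24.8/0.0786) = (1/8)·ln(315.5) = 0.7193.
ζ = δ/√(4π² + δ²) = 0.7193/√(39.48 + 0.517) = 0.7193/6.324 = 0.1137.

0.114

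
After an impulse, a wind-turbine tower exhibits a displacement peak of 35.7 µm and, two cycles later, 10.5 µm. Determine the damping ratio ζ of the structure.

0.0969

Logarithmic decrement δ = (1/n)·ln(x₀/x_n) = (1/2)·ln(35.7/10.5) = (1/2)·ln(3.400) = 0.6119.
ζ = δ/√(4π² + δ²) = 0.6119/√(39.48 + 0.374) = 0.6119/6.313 = 0.09693.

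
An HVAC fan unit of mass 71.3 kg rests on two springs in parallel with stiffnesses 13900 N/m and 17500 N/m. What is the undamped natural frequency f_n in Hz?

3.34 Hz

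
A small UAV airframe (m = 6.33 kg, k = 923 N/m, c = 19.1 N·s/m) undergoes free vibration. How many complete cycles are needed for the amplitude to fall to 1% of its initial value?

ζ = c/(2√(km)) = 19.1/(2√(923 × 6.33)) = 19.1/152.9 = 0.1249.
Logarithmic decrement δ = 2πζ/√(1 − ζ²) = 2π × 0.1249/√(1 − 0.0156) = 0.7912.
x_n/x₀ = e^(−nδ) ≤ 0.01; take ln: n ≥ ln(1/0.01)/δ = 4.605/0.7912 = 5.820.
So 6 complete cycles are required.

6 cycles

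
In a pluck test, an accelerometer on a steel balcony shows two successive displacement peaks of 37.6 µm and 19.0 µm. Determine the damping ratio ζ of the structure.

0.108

Logarithmic decrement δ = (1/n)·ln(x₀/x_n) = (1/1)·ln(37.6/19.0) = (1/1)·ln(1.979) = 0.6826.
ζ = δ/√(4π² + δ²) = 0.6826/√(39.48 + 0.466) = 0.6826/6.320 = 0.1080.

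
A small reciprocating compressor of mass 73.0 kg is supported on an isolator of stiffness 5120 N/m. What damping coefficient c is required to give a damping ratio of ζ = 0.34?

c_c = 2√(k·m) = 2√(5120 × 73.0) = 1223 N·s/m.
c = ζ·c_c = 0.34 × 1223 = 415.7 N·s/m.

416 N·s/m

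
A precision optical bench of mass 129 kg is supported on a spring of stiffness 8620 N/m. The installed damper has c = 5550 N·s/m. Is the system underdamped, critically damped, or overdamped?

c_c = 2√(k·m) = 2109 N·s/m; ζ = c/c_c = 5550/2109 = 2.63.
Since ζ > 1 the system is overdamped.

overdamped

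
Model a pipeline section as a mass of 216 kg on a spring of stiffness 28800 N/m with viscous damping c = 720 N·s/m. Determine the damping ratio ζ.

0.144

ω_n = √(k/m) = √(28800/216) = 11.55 rad/s.
Critical damping c_c = 2√(k·m) = 2√(28800 × 216) = 4988 N·s/m, so ζ = c/c_c = 720/4988 = 0.1443.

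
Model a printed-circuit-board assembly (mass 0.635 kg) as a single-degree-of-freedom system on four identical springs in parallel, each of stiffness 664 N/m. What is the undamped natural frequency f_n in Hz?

10.3 Hz

Parallel springs add: k_eq = 4 × 664 = 2656 N/m.
ω_n = √(k_eq/m) = √(2656/0.635) = √4183 = 64.67 rad/s.
f_n = ω_n/(2π) = 64.67/6.283 = 10.29 Hz.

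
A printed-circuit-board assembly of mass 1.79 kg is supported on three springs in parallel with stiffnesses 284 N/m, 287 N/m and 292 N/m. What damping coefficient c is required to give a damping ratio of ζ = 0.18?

Parallel springs add: k_eq = 284 + 287 + 292 = 863.0 N/m.
c_c = 2√(k_eq·m) = 2√(863.0 × 1.79) = 78.61 N·s/m.
c = ζ·c_c = 0.18 × 78.61 = 14.15 N·s/m.

14.1 N·s/m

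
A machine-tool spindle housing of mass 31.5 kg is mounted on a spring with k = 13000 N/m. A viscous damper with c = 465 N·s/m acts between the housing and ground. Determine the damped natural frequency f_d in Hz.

3.01 Hz

ω_n = √(k/m) = √(13000/31.5) = 20.31 rad/s.
Critical damping c_c = 2√(k·m) = 2√(13000 × 31.5) = 1280 N·s/m, so ζ = c/c_c = 465/1280 = 0.3633.
ω_d = ω_n√(1 − ζ²) = 20.31 × √(1 − 0.132) = 18.93 rad/s.
f_d = ω_d/(2π) = 3.012 Hz.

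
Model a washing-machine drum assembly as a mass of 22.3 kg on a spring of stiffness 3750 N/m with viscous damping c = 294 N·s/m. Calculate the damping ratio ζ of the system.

ω_n = √(k/m) = √(3750/22.3) = 12.97 rad/s.
Critical damping c_c = 2√(k·m) = 2√(3750 × 22.3) = 578.4 N·s/m, so ζ = c/c_c = 294/578.4 = 0.5083.

0.508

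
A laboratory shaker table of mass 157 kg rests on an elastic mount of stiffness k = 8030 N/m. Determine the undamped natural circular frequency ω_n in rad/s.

7.15 rad/s

ω_n = √(k/m) = √(8030/157) = √51.15 = 7.152 rad/s.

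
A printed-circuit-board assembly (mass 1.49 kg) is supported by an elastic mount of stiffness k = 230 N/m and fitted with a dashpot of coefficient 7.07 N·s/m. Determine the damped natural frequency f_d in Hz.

1.94 Hz

ω_n = √(k/m) = √(230.0/1.49) = 12.42 rad/s.
Critical damping c_c = 2√(k·m) = 2√(230.0 × 1.49) = 37.02 N·s/m, so ζ = c/c_c = 7.07/37.02 = 0.1910.
ω_d = ω_n√(1 − ζ²) = 12.42 × √(1 − 0.0365) = 12.20 rad/s.
f_d = ω_d/(2π) = 1.941 Hz.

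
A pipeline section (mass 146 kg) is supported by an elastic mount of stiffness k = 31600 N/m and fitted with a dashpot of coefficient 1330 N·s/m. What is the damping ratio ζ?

ω_n = √(k/m) = √(31600/146) = 14.71 rad/s.
Critical damping c_c = 2√(k·m) = 2√(31600 × 146) = 4296 N·s/m, so ζ = c/c_c = 1330/4296 = 0.3096.

0.310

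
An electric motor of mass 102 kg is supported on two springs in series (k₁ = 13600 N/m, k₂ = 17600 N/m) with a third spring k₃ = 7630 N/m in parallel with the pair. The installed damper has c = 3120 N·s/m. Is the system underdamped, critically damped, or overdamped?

Series pair: k_s = k₁k₂/(k₁+k₂) = (13600)(17600)/(13600 + 17600) = 7672 N/m. In parallel with k₃: k_eq = 7672 + 7630 = 15300 N/m.
c_c = 2√(k_eq·m) = 2499 N·s/m; ζ = c/c_c = 3120/2499 = 1.25.
Since ζ > 1 the system is overdamped.

overdamped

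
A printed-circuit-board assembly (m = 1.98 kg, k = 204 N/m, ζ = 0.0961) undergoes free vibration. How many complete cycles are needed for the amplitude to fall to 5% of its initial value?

5 cycles

Logarithmic decrement δ = 2πζ/√(1 − ζ²) = 2π × 0.09610/√(1 − 0.00924) = 0.6066.
x_n/x₀ = e^(−nδ) ≤ 0.05; take ln: n ≥ ln(1/0.05)/δ = 2.996/0.6066 = 4.938.
So 5 complete cycles are required.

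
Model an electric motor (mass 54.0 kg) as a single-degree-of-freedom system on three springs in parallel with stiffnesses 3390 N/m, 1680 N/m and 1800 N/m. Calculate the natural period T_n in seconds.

Parallel springs add: k_eq = 3390 + 1680 + 1800 = 6870 N/m.
ω_n = √(k_eq/m) = √(6870/54.0) = √127.2 = 11.28 rad/s.
T_n = 2π/ω_n = 6.283/11.28 = 0.5571 s.

0.557 s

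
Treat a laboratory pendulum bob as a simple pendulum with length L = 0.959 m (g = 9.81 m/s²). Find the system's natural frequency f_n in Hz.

For a simple pendulum ω_n = √(g/L) = √(9.81/0.959) = √10.23 = 3.198 rad/s.
f_n = ω_n/(2π) = 3.198/6.283 = 0.5090 Hz.

0.509 Hz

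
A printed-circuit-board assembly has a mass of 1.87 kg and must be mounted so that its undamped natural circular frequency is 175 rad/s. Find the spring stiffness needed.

k = m·ω_n² = 1.87 × 175.0² = 1.87 × 30620 = 57270 N/m.

57300 N/m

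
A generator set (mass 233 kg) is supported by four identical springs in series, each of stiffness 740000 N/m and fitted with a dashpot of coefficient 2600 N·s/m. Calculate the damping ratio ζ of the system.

Series springs: 1/k_eq = 4/740000, so k_eq = 740000/4 = 185000 N/m.
ω_n = √(k_eq/m) = √(185000/233) = 28.18 rad/s.
Critical damping c_c = 2√(k_eq·m) = 2√(185000 × 233) = 13130 N·s/m, so ζ = c/c_c = 2600/13130 = 0.1980.

0.198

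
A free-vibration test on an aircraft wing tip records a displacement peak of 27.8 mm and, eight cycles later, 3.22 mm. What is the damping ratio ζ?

Logarithmic decrement δ = (1/n)·ln(x₀/x_n) = (1/8)·ln(27.8/3.22) = (1/8)·ln(8.634) = 0.2695.
ζ = δ/√(4π² + δ²) = 0.2695/√(39.48 + 0.0726) = 0.2695/6.289 = 0.04285.

0.0428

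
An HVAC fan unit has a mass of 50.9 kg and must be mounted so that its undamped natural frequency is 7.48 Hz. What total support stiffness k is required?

112000 N/m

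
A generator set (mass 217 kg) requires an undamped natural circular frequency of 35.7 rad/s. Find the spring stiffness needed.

277000 N/m

k = m·ω_n² = 217 × 35.70² = 217 × 1274 = 276600 N/m.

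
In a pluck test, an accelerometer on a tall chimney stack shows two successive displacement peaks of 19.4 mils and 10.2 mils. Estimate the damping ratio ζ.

Logarithmic decrement δ = (1/n)·ln(x₀/x_n) = (1/1)·ln(19.4/10.2) = (1/1)·ln(1.902) = 0.6429.
ζ = δ/√(4π² + δ²) = 0.6429/√(39.48 + 0.413) = 0.6429/6.316 = 0.1018.

0.102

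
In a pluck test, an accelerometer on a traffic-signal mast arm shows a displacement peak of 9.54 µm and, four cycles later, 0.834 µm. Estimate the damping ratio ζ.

0.0965

Logarithmic decrement δ = (1/n)·ln(x₀/x_n) = (1/4)·ln(9.54/0.834) = (1/4)·ln(11.44) = 0.6093.
ζ = δ/√(4π² + δ²) = 0.6093/√(39.48 + 0.371) = 0.6093/6.313 = 0.09651.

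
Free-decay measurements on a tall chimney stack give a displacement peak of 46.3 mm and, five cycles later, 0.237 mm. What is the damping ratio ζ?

Logarithmic decrement δ = (1/n)·ln(x₀/x_n) = (1/5)·ln(46.3/0.237) = (1/5)·ln(195.4) = 1.055.
ζ = δ/√(4π² + δ²) = 1.055/√(39.48 + 1.11) = 1.055/6.371 = 0.1656.

0.166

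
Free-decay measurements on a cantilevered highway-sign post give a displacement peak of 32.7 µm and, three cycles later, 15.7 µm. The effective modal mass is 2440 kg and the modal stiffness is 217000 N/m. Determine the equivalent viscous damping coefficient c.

1790 N·s/m

Logarithmic decrement δ = (1/n)·ln(x₀/x_n) = (1/3)·ln(32.7/15.7) = (1/3)·ln(2.083) = 0.2446.
ζ = δ/√(4π² + δ²) = 0.2446/√(39.48 + 0.0598) = 0.2446/6.288 = 0.03890.
c = ζ · 2√(km) = 0.03890 × 2√(217000 × 2440) = 0.03890 × 46020 = 1790 N·s/m.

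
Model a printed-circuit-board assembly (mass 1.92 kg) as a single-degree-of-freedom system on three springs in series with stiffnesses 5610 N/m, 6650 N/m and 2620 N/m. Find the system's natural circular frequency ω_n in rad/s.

27.1 rad/s

Series springs: 1/k_eq = 1/5610 + 1/6650 + 1/2620 = 0.0007103, so k_eq = 1408 N/m.
ω_n = √(k_eq/m) = √(1408/1.92) = √733.2 = 27.08 rad/s.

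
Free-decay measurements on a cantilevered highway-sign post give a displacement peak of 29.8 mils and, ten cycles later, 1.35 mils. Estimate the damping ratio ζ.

Logarithmic decrement δ = (1/n)·ln(x₀/x_n) = (1/10)·ln(29.8/1.35) = (1/10)·ln(22.07) = 0.3094.
ζ = δ/√(4π² + δ²) = 0.3094/√(39.48 + 0.0958) = 0.3094/6.291 = 0.04919.

0.0492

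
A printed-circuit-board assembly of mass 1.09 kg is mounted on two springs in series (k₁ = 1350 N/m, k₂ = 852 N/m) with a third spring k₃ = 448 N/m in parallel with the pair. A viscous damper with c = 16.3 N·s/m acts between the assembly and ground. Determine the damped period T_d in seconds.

Series pair: k_s = k₁k₂/(k₁+k₂) = (1350)(852)/(1350 + 852) = 522.3 N/m. In parallel with k₃: k_eq = 522.3 + 448 = 970.3 N/m.
ω_n = √(k_eq/m) = √(970.3/1.09) = 29.84 rad/s.
Critical damping c_c = 2√(k_eq·m) = 2√(970.3 × 1.09) = 65.04 N·s/m, so ζ = c/c_c = 16.3/65.04 = 0.2506.
ω_d = ω_n√(1 − ζ²) = 29.84 × √(1 − 0.0628) = 28.88 rad/s.
T_d = 2π/ω_d = 0.2175 s.

0.218 s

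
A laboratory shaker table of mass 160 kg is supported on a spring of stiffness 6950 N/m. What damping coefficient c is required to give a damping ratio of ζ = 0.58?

1220 N·s/m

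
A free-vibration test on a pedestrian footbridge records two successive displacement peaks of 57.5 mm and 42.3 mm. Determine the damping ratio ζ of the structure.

Logarithmic decrement δ = (1/n)·ln(x₀/x_n) = (1/1)·ln(57.5/42.3) = (1/1)·ln(1.359) = 0.3070.
ζ = δ/√(4π² + δ²) = 0.3070/√(39.48 + 0.0942) = 0.3070/6.291 = 0.04880.

0.0488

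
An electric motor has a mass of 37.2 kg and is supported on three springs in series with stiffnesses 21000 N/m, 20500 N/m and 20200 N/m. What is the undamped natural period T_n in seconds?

0.463 s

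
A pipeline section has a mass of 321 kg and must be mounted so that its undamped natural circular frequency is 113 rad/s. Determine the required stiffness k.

k = m·ω_n² = 321 × 113.0² = 321 × 12770 = 4099000 N/m.

4100000 N/m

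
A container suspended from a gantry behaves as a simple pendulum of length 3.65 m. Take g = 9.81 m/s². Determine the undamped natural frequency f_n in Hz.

0.261 Hz

For a simple pendulum ω_n = √(g/L) = √(9.81/3.65) = √2.688 = 1.639 rad/s.
f_n = ω_n/(2π) = 1.639/6.283 = 0.2609 Hz.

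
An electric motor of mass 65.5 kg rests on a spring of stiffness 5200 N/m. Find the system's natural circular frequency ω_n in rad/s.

8.91 rad/s

ω_n = √(k/m) = √(5200/65.5) = √79.39 = 8.910 rad/s.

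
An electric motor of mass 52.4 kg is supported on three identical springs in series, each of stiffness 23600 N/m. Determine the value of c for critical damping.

1280 N·s/m

Series springs: 1/k_eq = 3/23600, so k_eq = 23600/3 = 7867 N/m.
c_c = 2√(k_eq·m) = 2√(7867 × 52.4) = 2 × 642.0 = 1284 N·s/m.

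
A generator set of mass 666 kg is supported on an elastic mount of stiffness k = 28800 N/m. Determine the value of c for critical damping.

8760 N·s/m

c_c = 2√(k·m) = 2√(28800 × 666) = 2 × 4380 = 8759 N·s/m.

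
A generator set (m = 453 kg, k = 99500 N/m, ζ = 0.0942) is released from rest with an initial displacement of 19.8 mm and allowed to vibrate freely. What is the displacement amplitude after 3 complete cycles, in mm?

Logarithmic decrement δ = 2πζ/√(1 − ζ²) = 2π × 0.09420/√(1 − 0.00887) = 0.5945.
After n cycles, x_n/x₀ = e^(−nδ), so x_3 = 19.8 × e^(−3 × 0.5945) = 19.8 × 0.1680 = 3.327 mm.

3.33 mm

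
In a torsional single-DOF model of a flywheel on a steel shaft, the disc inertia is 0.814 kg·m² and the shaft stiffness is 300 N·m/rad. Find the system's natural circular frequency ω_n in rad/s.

19.2 rad/s

ω_n = √(k_t/J) = √(300/0.814) = √368.6 = 19.20 rad/s.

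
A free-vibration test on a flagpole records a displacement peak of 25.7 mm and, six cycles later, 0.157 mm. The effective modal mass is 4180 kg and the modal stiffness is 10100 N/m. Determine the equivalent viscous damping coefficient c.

Logarithmic decrement δ = (1/n)·ln(x₀/x_n) = (1/6)·ln(25.7/0.157) = (1/6)·ln(163.7) = 0.8497.
ζ = δ/√(4π² + δ²) = 0.8497/√(39.48 + 0.722) = 0.8497/6.340 = 0.1340.
c = ζ · 2√(km) = 0.1340 × 2√(10100 × 4180) = 0.1340 × 13000 = 1741 N·s/m.

1740 N·s/m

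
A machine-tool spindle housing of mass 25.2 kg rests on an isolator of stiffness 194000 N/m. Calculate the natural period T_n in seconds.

ω_n = √(k/m) = √(194000/25.2) = √7698 = 87.74 rad/s.
T_n = 2π/ω_n = 6.283/87.74 = 0.07161 s.

0.0716 s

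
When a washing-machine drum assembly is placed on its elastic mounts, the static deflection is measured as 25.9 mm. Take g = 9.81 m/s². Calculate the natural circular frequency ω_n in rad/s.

ω_n = √(g/δ_st) = √(9.81/0.0259) = √378.8 = 19.46 rad/s.

19.5 rad/s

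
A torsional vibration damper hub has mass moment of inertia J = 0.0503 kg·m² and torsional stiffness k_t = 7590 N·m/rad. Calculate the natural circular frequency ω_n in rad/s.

ω_n = √(k_t/J) = √(7590/0.0503) = √150900 = 388.5 rad/s.

388 rad/s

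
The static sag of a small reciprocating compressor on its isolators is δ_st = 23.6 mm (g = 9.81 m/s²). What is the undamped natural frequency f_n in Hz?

ω_n = √(g/δ_st) = √(9.81/0.0236) = √415.7 = 20.39 rad/s.
f_n = ω_n/(2π) = 20.39/6.283 = 3.245 Hz.

3.24 Hz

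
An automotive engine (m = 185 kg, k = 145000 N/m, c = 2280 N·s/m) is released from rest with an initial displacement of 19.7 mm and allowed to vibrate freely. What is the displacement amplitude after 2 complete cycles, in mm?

1.16 mm

ζ = c/(2√(km)) = 2280/(2√(145000 × 185)) = 2280/10360 = 0.2201.
Logarithmic decrement δ = 2πζ/√(1 − ζ²) = 2π × 0.2201/√(1 − 0.0484) = 1.418.
After n cycles, x_n/x₀ = e^(−nδ), so x_2 = 19.7 × e^(−2 × 1.418) = 19.7 × 0.05869 = 1.156 mm.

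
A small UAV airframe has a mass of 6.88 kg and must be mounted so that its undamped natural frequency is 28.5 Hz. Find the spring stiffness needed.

ω_n = 2πf_n = 2π × 28.5 = 179.1 rad/s.
k = m·ω_n² = 6.88 × 179.1² = 6.88 × 32070 = 220600 N/m.

221000 N/m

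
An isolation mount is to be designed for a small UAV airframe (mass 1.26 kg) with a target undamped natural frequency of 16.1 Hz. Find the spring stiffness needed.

ω_n = 2πf_n = 2π × 16.1 = 101.2 rad/s.
k = m·ω_n² = 1.26 × 101.2² = 1.26 × 10230 = 12890 N/m.

12900 N/m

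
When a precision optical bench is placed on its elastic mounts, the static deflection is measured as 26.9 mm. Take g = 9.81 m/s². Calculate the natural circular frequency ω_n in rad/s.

ω_n = √(g/δ_st) = √(9.81/0.0269) = √364.7 = 19.10 rad/s.

19.1 rad/s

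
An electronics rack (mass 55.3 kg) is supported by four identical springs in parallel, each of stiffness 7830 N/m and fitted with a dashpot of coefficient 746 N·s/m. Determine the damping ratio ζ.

0.283

Parallel springs add: k_eq = 4 × 7830 = 31320 N/m.
ω_n = √(k_eq/m) = √(31320/55.3) = 23.80 rad/s.
Critical damping c_c = 2√(k_eq·m) = 2√(31320 × 55.3) = 2632 N·s/m, so ζ = c/c_c = 746/2632 = 0.2834.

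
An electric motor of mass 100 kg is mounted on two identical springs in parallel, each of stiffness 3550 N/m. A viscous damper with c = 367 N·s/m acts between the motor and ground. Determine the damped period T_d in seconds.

Parallel springs add: k_eq = 2 × 3550 = 7100 N/m.
ω_n = √(k_eq/m) = √(7100/100) = 8.426 rad/s.
Critical damping c_c = 2√(k_eq·m) = 2√(7100 × 100) = 1685 N·s/m, so ζ = c/c_c = 367/1685 = 0.2178.
ω_d = ω_n√(1 − ζ²) = 8.426 × √(1 − 0.0474) = 8.224 rad/s.
T_d = 2π/ω_d = 0.7640 s.

0.764 s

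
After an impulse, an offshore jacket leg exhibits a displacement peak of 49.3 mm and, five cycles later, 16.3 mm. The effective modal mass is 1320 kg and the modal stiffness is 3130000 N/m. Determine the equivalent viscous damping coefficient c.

Logarithmic decrement δ = (1/n)·ln(x₀/x_n) = (1/5)·ln(49.3/16.3) = (1/5)·ln(3.025) = 0.2214.
ζ = δ/√(4π² + δ²) = 0.2214/√(39.48 + 0.0490) = 0.2214/6.287 = 0.03521.
c = ζ · 2√(km) = 0.03521 × 2√(3130000 × 1320) = 0.03521 × 128600 = 4526 N·s/m.

4530 N·s/m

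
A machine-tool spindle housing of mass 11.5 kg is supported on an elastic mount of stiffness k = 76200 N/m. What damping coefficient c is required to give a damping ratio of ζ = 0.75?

1400 N·s/m

c_c = 2√(k·m) = 2√(76200 × 11.5) = 1872 N·s/m.
c = ζ·c_c = 0.75 × 1872 = 1404 N·s/m.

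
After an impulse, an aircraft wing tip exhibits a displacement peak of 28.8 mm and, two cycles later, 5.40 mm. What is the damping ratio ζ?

Logarithmic decrement δ = (1/n)·ln(x₀/x_n) = (1/2)·ln(28.8/5.40) = (1/2)·ln(5.333) = 0.8370.
ζ = δ/√(4π² + δ²) = 0.8370/√(39.48 + 0.701) = 0.8370/6.339 = 0.1320.

0.132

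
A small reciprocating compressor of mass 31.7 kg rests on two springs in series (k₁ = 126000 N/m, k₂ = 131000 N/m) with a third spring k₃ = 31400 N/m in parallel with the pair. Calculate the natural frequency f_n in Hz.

8.74 Hz

Series pair: k_s = k₁k₂/(k₁+k₂) = (126000)(131000)/(126000 + 131000) = 64230 N/m. In parallel with k₃: k_eq = 64230 + 31400 = 95630 N/m.
ω_n = √(k_eq/m) = √(95630/31.7) = √3017 = 54.92 rad/s.
f_n = ω_n/(2π) = 54.92/6.283 = 8.741 Hz.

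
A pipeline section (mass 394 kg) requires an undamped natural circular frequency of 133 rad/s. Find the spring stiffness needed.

k = m·ω_n² = 394 × 133.0² = 394 × 17690 = 6969000 N/m.

6970000 N/m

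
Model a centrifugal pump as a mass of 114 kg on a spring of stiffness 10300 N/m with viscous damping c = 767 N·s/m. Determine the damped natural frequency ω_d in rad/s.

8.89 rad/s

ω_n = √(k/m) = √(10300/114) = 9.505 rad/s.
Critical damping c_c = 2√(k·m) = 2√(10300 × 114) = 2167 N·s/m, so ζ = c/c_c = 767/2167 = 0.3539.
ω_d = ω_n√(1 − ζ²) = 9.505 × √(1 − 0.125) = 8.890 rad/s.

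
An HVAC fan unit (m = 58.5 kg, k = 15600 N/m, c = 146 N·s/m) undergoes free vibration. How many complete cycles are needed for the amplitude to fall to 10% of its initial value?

ζ = c/(2√(km)) = 146/(2√(15600 × 58.5)) = 146/1911 = 0.07642.
Logarithmic decrement δ = 2πζ/√(1 − ζ²) = 2π × 0.07642/√(1 − 0.00584) = 0.4815.
x_n/x₀ = e^(−nδ) ≤ 0.1; take ln: n ≥ ln(1/0.1)/δ = 2.303/0.4815 = 4.782.
So 5 complete cycles are required.

5 cycles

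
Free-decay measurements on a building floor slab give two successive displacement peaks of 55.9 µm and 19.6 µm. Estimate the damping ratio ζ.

0.165

Logarithmic decrement δ = (1/n)·ln(x₀/x_n) = (1/1)·ln(55.9/19.6) = (1/1)·ln(2.852) = 1.048.
ζ = δ/√(4π² + δ²) = 1.048/√(39.48 + 1.10) = 1.048/6.370 = 0.1645.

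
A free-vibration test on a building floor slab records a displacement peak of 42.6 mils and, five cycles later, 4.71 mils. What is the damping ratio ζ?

Logarithmic decrement δ = (1/n)·ln(x₀/x_n) = (1/5)·ln(42.6/4.71) = (1/5)·ln(9.045) = 0.4404.
ζ = δ/√(4π² + δ²) = 0.4404/√(39.48 + 0.194) = 0.4404/6.299 = 0.06993.

0.0699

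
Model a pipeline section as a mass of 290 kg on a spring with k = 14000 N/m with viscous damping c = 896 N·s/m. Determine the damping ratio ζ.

0.222

ω_n = √(k/m) = √(14000/290) = 6.948 rad/s.
Critical damping c_c = 2√(k·m) = 2√(14000 × 290) = 4030 N·s/m, so ζ = c/c_c = 896/4030 = 0.2223.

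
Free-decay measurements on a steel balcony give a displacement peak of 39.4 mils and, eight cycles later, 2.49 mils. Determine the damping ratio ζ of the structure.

Logarithmic decrement δ = (1/n)·ln(x₀/x_n) = (1/8)·ln(39.4/2.49) = (1/8)·ln(15.82) = 0.3452.
ζ = δ/√(4π² + δ²) = 0.3452/√(39.48 + 0.119) = 0.3452/6.293 = 0.05486.

0.0549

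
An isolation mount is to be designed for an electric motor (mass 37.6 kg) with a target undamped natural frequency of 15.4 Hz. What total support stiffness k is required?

ω_n = 2πf_n = 2π × 15.4 = 96.76 rad/s.
k = m·ω_n² = 37.6 × 96.76² = 37.6 × 9363 = 352000 N/m.

352000 N/m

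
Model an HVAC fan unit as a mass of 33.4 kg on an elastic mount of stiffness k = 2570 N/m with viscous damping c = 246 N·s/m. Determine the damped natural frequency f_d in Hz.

1.27 Hz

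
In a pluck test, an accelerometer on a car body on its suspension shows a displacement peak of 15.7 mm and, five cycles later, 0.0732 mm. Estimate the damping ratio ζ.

0.168

Logarithmic decrement δ = (1/n)·ln(x₀/x_n) = (1/5)·ln(15.7/0.0732) = (1/5)·ln(214.5) = 1.074.
ζ = δ/√(4π² + δ²) = 1.074/√(39.48 + 1.15) = 1.074/6.374 = 0.1684.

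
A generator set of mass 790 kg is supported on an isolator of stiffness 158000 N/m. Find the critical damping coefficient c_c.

22300 N·s/m

c_c = 2√(k·m) = 2√(158000 × 790) = 2 × 11170 = 22340 N·s/m.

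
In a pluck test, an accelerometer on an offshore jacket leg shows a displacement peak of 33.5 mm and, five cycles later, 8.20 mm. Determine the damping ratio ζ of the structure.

0.0448

Logarithmic decrement δ = (1/n)·ln(x₀/x_n) = (1/5)·ln(33.5/8.20) = (1/5)·ln(4.085) = 0.2815.
ζ = δ/√(4π² + δ²) = 0.2815/√(39.48 + 0.0792) = 0.2815/6.289 = 0.04475.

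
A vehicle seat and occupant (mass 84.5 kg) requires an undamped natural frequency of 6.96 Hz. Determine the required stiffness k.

162000 N/m

ω_n = 2πf_n = 2π × 6.96 = 43.73 rad/s.
k = m·ω_n² = 84.5 × 43.73² = 84.5 × 1912 = 161600 N/m.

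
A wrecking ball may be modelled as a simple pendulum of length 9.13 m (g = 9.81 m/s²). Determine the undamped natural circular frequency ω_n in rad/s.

1.04 rad/s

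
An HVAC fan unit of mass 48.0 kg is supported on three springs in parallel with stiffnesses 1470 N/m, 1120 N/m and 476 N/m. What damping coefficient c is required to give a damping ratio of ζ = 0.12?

92.1 N·s/m

Parallel springs add: k_eq = 1470 + 1120 + 476 = 3066 N/m.
c_c = 2√(k_eq·m) = 2√(3066 × 48.0) = 767.2 N·s/m.
c = ζ·c_c = 0.12 × 767.2 = 92.07 N·s/m.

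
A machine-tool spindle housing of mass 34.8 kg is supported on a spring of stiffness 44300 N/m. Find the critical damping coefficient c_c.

c_c = 2√(k·m) = 2√(44300 × 34.8) = 2 × 1242 = 2483 N·s/m.

2480 N·s/m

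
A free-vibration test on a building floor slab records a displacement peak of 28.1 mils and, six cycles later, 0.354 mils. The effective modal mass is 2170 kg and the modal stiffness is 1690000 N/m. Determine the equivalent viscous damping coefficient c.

Logarithmic decrement δ = (1/n)·ln(x₀/x_n) = (1/6)·ln(28.1/0.354) = (1/6)·ln(79.38) = 0.7290.
ζ = δ/√(4π² + δ²) = 0.7290/√(39.48 + 0.531) = 0.7290/6.325 = 0.1153.
c = ζ · 2√(km) = 0.1153 × 2√(1690000 × 2170) = 0.1153 × 121100 = 13960 N·s/m.

14000 N·s/m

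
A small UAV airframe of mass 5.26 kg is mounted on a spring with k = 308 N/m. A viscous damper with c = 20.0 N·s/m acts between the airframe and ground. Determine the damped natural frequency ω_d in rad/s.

ω_n = √(k/m) = √(308.0/5.26) = 7.652 rad/s.
Critical damping c_c = 2√(k·m) = 2√(308.0 × 5.26) = 80.50 N·s/m, so ζ = c/c_c = 20.0/80.50 = 0.2484.
ω_d = ω_n√(1 − ζ²) = 7.652 × √(1 − 0.0617) = 7.412 rad/s.

7.41 rad/s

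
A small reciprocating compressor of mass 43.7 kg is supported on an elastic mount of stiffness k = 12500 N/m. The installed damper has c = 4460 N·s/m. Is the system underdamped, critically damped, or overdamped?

c_c = 2√(k·m) = 1478 N·s/m; ζ = c/c_c = 4460/1478 = 3.02.
Since ζ > 1 the system is overdamped.

overdamped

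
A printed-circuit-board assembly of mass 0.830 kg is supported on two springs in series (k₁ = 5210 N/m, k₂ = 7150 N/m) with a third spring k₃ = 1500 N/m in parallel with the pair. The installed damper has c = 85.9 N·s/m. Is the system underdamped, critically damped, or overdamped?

Series pair: k_s = k₁k₂/(k₁+k₂) = (5210)(7150)/(5210 + 7150) = 3014 N/m. In parallel with k₃: k_eq = 3014 + 1500 = 4514 N/m.
c_c = 2√(k_eq·m) = 122.4 N·s/m; ζ = c/c_c = 85.9/122.4 = 0.702.
Since ζ < 1 the system is underdamped.

underdamped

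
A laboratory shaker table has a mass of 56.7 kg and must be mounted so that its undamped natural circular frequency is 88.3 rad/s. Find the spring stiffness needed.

442000 N/m

k = m·ω_n² = 56.7 × 88.30² = 56.7 × 7797 = 442100 N/m.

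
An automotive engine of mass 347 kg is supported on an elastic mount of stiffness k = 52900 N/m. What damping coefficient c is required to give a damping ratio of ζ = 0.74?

6340 N·s/m

c_c = 2√(k·m) = 2√(52900 × 347) = 8569 N·s/m.
c = ζ·c_c = 0.74 × 8569 = 6341 N·s/m.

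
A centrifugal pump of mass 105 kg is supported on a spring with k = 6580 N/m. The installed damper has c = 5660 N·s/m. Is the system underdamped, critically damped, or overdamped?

c_c = 2√(k·m) = 1662 N·s/m; ζ = c/c_c = 5660/1662 = 3.40.
Since ζ > 1 the system is overdamped.

overdamped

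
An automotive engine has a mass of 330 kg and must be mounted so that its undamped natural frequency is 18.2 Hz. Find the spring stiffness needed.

ω_n = 2πf_n = 2π × 18.2 = 114.4 rad/s.
k = m·ω_n² = 330 × 114.4² = 330 × 13080 = 4315000 N/m.

4320000 N/m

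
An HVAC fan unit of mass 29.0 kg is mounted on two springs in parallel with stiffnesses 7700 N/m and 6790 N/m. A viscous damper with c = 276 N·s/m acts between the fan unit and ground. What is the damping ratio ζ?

0.213

Parallel springs add: k_eq = 7700 + 6790 = 14490 N/m.
ω_n = √(k_eq/m) = √(14490/29.0) = 22.35 rad/s.
Critical damping c_c = 2√(k_eq·m) = 2√(14490 × 29.0) = 1296 N·s/m, so ζ = c/c_c = 276/1296 = 0.2129.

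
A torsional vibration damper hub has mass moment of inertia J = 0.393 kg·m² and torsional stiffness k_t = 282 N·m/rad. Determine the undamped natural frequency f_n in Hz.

ω_n = √(k_t/J) = √(282/0.393) = √717.6 = 26.79 rad/s.
f_n = ω_n/(2π) = 26.79/6.283 = 4.263 Hz.

4.26 Hz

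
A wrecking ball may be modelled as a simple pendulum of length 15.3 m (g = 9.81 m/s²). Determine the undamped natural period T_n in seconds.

7.85 s

For a simple pendulum ω_n = √(g/L) = √(9.81/15.3) = √0.6412 = 0.8007 rad/s.
T_n = 2π/ω_n = 6.283/0.8007 = 7.847 s.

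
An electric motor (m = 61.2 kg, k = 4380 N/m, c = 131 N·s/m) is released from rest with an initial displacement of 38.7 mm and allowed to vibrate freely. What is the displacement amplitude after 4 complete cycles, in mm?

ζ = c/(2√(km)) = 131/(2√(4380 × 61.2)) = 131/1035 = 0.1265.
Logarithmic decrement δ = 2πζ/√(1 − ζ²) = 2π × 0.1265/√(1 − 0.0160) = 0.8013.
After n cycles, x_n/x₀ = e^(−nδ), so x_4 = 38.7 × e^(−4 × 0.8013) = 38.7 × 0.04055 = 1.569 mm.

1.57 mm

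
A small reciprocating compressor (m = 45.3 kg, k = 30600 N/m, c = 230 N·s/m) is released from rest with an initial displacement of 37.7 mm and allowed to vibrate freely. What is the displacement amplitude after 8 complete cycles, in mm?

0.272 mm

ζ = c/(2√(km)) = 230/(2√(30600 × 45.3)) = 230/2355 = 0.09768.
Logarithmic decrement δ = 2πζ/√(1 − ζ²) = 2π × 0.09768/√(1 − 0.00954) = 0.6167.
After n cycles, x_n/x₀ = e^(−nδ), so x_8 = 37.7 × e^(−8 × 0.6167) = 37.7 × 0.007203 = 0.2715 mm.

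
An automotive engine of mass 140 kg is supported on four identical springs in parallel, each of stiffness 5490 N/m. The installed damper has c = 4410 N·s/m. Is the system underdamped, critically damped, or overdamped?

overdamped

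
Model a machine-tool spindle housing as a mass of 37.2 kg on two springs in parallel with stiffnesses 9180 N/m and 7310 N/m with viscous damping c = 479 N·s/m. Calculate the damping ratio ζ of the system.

0.306

Parallel springs add: k_eq = 9180 + 7310 = 16490 N/m.
ω_n = √(k_eq/m) = √(16490/37.2) = 21.05 rad/s.
Critical damping c_c = 2√(k_eq·m) = 2√(16490 × 37.2) = 1566 N·s/m, so ζ = c/c_c = 479/1566 = 0.3058.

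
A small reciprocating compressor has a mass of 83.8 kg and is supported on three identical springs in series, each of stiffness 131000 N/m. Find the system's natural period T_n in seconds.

0.275 s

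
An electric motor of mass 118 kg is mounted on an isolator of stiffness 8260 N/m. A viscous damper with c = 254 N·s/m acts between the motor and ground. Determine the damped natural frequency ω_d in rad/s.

8.30 rad/s

ω_n = √(k/m) = √(8260/118) = 8.367 rad/s.
Critical damping c_c = 2√(k·m) = 2√(8260 × 118) = 1975 N·s/m, so ζ = c/c_c = 254/1975 = 0.1286.
ω_d = ω_n√(1 − ζ²) = 8.367 × √(1 − 0.0165) = 8.297 rad/s.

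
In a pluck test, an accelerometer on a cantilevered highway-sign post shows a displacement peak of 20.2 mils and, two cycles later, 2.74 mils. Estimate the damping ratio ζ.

Logarithmic decrement δ = (1/n)·ln(x₀/x_n) = (1/2)·ln(20.2/2.74) = (1/2)·ln(7.372) = 0.9989.
ζ = δ/√(4π² + δ²) = 0.9989/√(39.48 + 0.998) = 0.9989/6.362 = 0.1570.

0.157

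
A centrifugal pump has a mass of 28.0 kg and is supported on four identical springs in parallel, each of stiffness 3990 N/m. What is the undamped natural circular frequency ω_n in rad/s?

23.9 rad/s

Parallel springs add: k_eq = 4 × 3990 = 15960 N/m.
ω_n = √(k_eq/m) = √(15960/28.0) = √570.0 = 23.87 rad/s.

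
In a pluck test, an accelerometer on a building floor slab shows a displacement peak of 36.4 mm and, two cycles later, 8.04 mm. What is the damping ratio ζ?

Logarithmic decrement δ = (1/n)·ln(x₀/x_n) = (1/2)·ln(36.4/8.04) = (1/2)·ln(4.527) = 0.7551.
ζ = δ/√(4π² + δ²) = 0.7551/√(39.48 + 0.570) = 0.7551/6.328 = 0.1193.

0.119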